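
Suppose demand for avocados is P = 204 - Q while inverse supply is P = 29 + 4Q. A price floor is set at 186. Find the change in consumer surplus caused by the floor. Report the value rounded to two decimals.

Free-market equilibrium: 204 - Q = 29 + 4Q gives Q* = 35, P* = 169.
At P = 186, buyers demand (204 - 186)/1 = 18 while sellers would supply more, so the quantity traded is 18 at price 186.
CS goes from (1/2)(35)(35) = 612.5 to 162 (computed as (204 - 186)(18) - (1/2)(1)(18)^2), a change of -450.5.

-450.50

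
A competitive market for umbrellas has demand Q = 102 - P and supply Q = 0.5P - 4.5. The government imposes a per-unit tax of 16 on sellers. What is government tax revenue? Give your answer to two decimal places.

Rewriting demand in inverse form: P = 102 - Q.
Rewriting supply in inverse form: P = 9 + 2Q.
Pre-tax equilibrium: 102 - Q = 9 + 2Q gives Q* = 31, P* = 71.
With the tax, sellers need 16 more per unit: 102 - Q = 9 + 2Q + 16, so Q_t = 25.6667. Buyers pay P_b = 76.3333; sellers receive P_s = P_b - 16 = 60.3333.
Tax revenue = t x Q_t = 16 x 25.6667 = 410.6667.

410.67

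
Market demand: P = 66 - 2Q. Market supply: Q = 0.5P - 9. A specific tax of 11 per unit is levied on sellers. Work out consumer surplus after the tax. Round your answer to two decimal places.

85.56

Rewriting supply in inverse form: P = 18 + 2Q.
Pre-tax equilibrium: 66 - 2Q = 18 + 2Q gives Q* = 12, P* = 42.
A tax on sellers shifts supply up by 11: 66 - 2Q = 18 + 2Q + 11, so Q_t = 9.25. Buyers pay P_b = 47.5; sellers receive P_s = P_b - 11 = 36.5.
CS = (1/2)(Q_t)(66 - P_b) = (1/2)(9.25)(18.5) = 85.5625.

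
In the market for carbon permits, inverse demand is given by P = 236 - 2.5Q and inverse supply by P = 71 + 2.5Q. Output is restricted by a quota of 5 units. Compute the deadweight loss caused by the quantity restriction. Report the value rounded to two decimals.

1960.00

Without the quota, 236 - 2.5Q = 71 + 2.5Q gives Q* = 33.
At Q = 5 the demand price is 236 - 2.5(5) = 223.5 and the supply price is 71 + 2.5(5) = 83.5.
DWL = (1/2)(gap between curves at 5) x (Q* - 5) = (1/2)(140)(28) = 1960.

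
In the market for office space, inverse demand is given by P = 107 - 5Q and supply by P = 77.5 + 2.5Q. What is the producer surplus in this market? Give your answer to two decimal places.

19.34

Set 107 - 5Q = 77.5 + 2.5Q, which gives 29.5 = 7.5Q, so Q* = 3.9333 and P* = 107 - 5(3.9333) = 87.3333.
Producer surplus is the triangle above supply below P*: (1/2)(3.9333)(87.3333 - 77.5) = (1/2)(3.9333)(9.8333) = 19.3389.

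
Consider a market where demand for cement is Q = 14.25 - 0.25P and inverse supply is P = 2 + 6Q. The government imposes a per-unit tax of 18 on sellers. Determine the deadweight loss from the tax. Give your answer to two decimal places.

Rewriting demand in inverse form: P = 57 - 4Q.
Without the tax, 57 - 4Q = 2 + 6Q so Q* = 5.5 and P* = 35.
A tax on sellers shifts supply up by 18: 57 - 4Q = 2 + 6Q + 18, so Q_t = 3.7. Buyers pay P_b = 42.2; sellers receive P_s = P_b - 18 = 24.2.
The welfare triangle lost has base Q* - Q_t = 1.8 and height t = 18, so DWL = (1/2)(1.8)(18) = 16.2.

16.20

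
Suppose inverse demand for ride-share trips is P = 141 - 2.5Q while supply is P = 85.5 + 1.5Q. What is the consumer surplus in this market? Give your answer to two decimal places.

Setting demand equal to supply, 55.5 = 4Q, so Q* = 13.875 and P* = 106.3125.
CS is the area between the demand curve and P* from 0 to Q*: (1/2)(13.875)(34.6875) = 240.6445.

240.64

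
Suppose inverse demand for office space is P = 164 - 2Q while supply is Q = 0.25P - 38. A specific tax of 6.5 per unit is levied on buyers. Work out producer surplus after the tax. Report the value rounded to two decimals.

1.68

Rewriting supply in inverse form: P = 152 + 4Q.
Without the tax, 164 - 2Q = 152 + 4Q so Q* = 2 and P* = 160.
A tax on buyers shifts demand down by 6.5: (164 - 6.5) - 2Q = 152 + 4Q, so Q_t = 0.9167. Buyers pay P_b = 162.1667; sellers receive P_s = P_b - 6.5 = 155.6667.
PS = (1/2)(Q_t)(P_s - 152) = (1/2)(0.9167)(3.6667) = 1.6806.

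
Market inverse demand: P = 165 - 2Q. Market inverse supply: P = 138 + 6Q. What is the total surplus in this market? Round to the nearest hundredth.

Set 165 - 2Q = 138 + 6Q, which gives 27 = 8Q, so Q* = 3.375 and P* = 165 - 2(3.375) = 158.25.
Total surplus is the full triangle between the curves from 0 to Q*: (1/2)(3.375)(165 - 138) = 45.5625.

45.56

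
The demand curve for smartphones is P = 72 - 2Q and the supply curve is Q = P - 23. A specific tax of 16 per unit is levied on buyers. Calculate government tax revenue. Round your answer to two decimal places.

176.00

Rewriting supply in inverse form: P = 23 + Q.
Pre-tax equilibrium: 72 - 2Q = 23 + Q gives Q* = 16.3333, P* = 39.3333.
With the tax, buyers' net willingness to pay falls by 16: (72 - 16) - 2Q = 23 + Q, so Q_t = 11. Buyers pay P_b = 50; sellers receive P_s = P_b - 16 = 34.
Revenue is the tax times quantity traded: 16 x 11 = 176.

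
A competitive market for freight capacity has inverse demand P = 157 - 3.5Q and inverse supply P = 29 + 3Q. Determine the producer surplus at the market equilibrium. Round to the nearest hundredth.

581.68

Equilibrium: 157 - 3.5Q = 29 + 3Q, so Q* = 19.6923 and P* = 88.0769.
PS is the area between P* and the supply curve from 0 to Q*: (1/2)(19.6923)(59.0769) = 581.6805.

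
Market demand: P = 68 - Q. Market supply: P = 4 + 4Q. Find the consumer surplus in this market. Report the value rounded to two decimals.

81.92

Equilibrium: 68 - Q = 4 + 4Q, so Q* = 12.8 and P* = 55.2.
CS is the area between the demand curve and P* from 0 to Q*: (1/2)(12.8)(12.8) = 81.92.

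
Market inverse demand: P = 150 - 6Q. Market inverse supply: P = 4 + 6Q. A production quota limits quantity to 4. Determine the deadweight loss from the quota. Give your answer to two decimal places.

400.17

Without the quota, 150 - 6Q = 4 + 6Q gives Q* = 12.1667.
At Q = 4 the demand price is 150 - 6(4) = 126 and the supply price is 4 + 6(4) = 28.
Deadweight loss is the triangle between the curves from 4 to 12.1667: (1/2)(126 - 28)(12.1667 - 4) = 400.1667.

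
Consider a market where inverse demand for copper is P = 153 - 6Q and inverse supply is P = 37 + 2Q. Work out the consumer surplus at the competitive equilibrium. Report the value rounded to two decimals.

630.75

Equilibrium: 153 - 6Q = 37 + 2Q, so Q* = 14.5 and P* = 66.
CS is the area between the demand curve and P* from 0 to Q*: (1/2)(14.5)(87) = 630.75.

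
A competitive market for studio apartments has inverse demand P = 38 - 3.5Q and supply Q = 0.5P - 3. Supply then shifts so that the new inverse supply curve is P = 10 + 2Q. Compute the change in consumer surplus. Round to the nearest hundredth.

Rewriting supply in inverse form: P = 6 + 2Q.
Initial equilibrium: Q_0 = 5.8182, P_0 = 17.6364; CS_0 = (1/2)(5.8182)(20.3636) = 59.2397, PS_0 = (1/2)(5.8182)(11.6364) = 33.8512.
New equilibrium: 38 - 3.5Q = 10 + 2Q gives Q_1 = 5.0909, P_1 = 20.1818; CS_1 = 45.3554, PS_1 = 25.9174.
Change in consumer surplus = 45.3554 - 59.2397 = -13.8843.

-13.88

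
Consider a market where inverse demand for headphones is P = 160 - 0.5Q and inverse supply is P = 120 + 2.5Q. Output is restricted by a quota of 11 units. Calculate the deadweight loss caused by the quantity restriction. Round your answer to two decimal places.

8.17

Unrestricted equilibrium: Q* = (160 - 120)/(0.5 + 2.5) = 13.3333.
At Q = 11 the demand price is 160 - 0.5(11) = 154.5 and the supply price is 120 + 2.5(11) = 147.5.
DWL = (1/2)(gap between curves at 11) x (Q* - 11) = (1/2)(7)(2.3333) = 8.1667.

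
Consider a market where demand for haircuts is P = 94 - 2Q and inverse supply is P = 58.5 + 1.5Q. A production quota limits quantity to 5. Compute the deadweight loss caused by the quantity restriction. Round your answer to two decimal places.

46.29

Unrestricted equilibrium: Q* = (94 - 58.5)/(2 + 1.5) = 10.1429.
At Q = 5 the demand price is 94 - 2(5) = 84 and the supply price is 58.5 + 1.5(5) = 66.
Deadweight loss is the triangle between the curves from 5 to 10.1429: (1/2)(84 - 66)(10.1429 - 5) = 46.2857.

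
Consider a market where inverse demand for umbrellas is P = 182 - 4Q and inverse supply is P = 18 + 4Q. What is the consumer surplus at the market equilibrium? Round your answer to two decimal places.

Equilibrium: 182 - 4Q = 18 + 4Q, so Q* = 20.5 and P* = 100.
Consumer surplus is the triangle under demand above P*: (1/2)(20.5)(182 - 100) = (1/2)(20.5)(82) = 840.5.

840.50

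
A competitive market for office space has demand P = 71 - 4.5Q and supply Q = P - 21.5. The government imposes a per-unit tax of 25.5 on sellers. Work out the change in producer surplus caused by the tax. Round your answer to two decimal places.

-30.98

Rewriting supply in inverse form: P = 21.5 + Q.
Without the tax, 71 - 4.5Q = 21.5 + Q so Q* = 9 and P* = 30.5.
A tax on sellers shifts supply up by 25.5: 71 - 4.5Q = 21.5 + Q + 25.5, so Q_t = 4.3636. Buyers pay P_b = 51.3636; sellers receive P_s = P_b - 25.5 = 25.8636.
PS falls from (1/2)(9)(9) = 40.5 to (1/2)(4.3636)(4.3636) = 9.5207, a change of -30.9793.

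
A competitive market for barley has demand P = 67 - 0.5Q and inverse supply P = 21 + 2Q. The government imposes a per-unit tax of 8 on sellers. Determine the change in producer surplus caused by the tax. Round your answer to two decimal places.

Pre-tax equilibrium: 67 - 0.5Q = 21 + 2Q gives Q* = 18.4, P* = 57.8.
With the tax, sellers need 8 more per unit: 67 - 0.5Q = 21 + 2Q + 8, so Q_t = 15.2. Buyers pay P_b = 59.4; sellers receive P_s = P_b - 8 = 51.4.
Producers lose the trapezoid between P_s and P* out to Q_t plus the triangle from Q_t to Q*: change in PS = 231.04 - 338.56 = -107.52.

-107.52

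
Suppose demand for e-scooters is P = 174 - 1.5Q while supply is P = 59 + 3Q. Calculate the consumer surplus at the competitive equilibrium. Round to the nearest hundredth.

Setting demand equal to supply, 115 = 4.5Q, so Q* = 25.5556 and P* = 135.6667.
CS is the area between the demand curve and P* from 0 to Q*: (1/2)(25.5556)(38.3333) = 489.8148.

489.81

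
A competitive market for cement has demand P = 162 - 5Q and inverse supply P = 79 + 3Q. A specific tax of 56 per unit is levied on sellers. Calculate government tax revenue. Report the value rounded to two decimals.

Pre-tax equilibrium: 162 - 5Q = 79 + 3Q gives Q* = 10.375, P* = 110.125.
A tax on sellers shifts supply up by 56: 162 - 5Q = 79 + 3Q + 56, so Q_t = 3.375. Buyers pay P_b = 145.125; sellers receive P_s = P_b - 56 = 89.125.
Tax revenue = t x Q_t = 56 x 3.375 = 189.

189.00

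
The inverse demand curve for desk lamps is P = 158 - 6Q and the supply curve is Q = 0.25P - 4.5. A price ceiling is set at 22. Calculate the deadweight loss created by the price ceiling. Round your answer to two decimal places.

845.00

Rewriting supply in inverse form: P = 18 + 4Q.
Without the control, 158 - 6Q = 18 + 4Q so Q* = 14 and P* = 74.
At the ceiling price 22, quantity supplied is (22 - 18)/4 = 1; supply is the short side, so Q = 1 trades at P = 22.
The lost-trades triangle has base Q* - 1 = 13 and height equal to the gap between the curves at Q = 1, which is 152 - 22 = 130. DWL = (1/2)(13)(130) = 845.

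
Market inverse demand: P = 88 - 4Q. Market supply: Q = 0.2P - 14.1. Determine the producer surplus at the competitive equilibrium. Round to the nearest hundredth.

Rewriting supply in inverse form: P = 70.5 + 5Q.
Set 88 - 4Q = 70.5 + 5Q, which gives 17.5 = 9Q, so Q* = 1.9444 and P* = 88 - 4(1.9444) = 80.2222.
Producer surplus is the triangle above supply below P*: (1/2)(1.9444)(80.2222 - 70.5) = (1/2)(1.9444)(9.7222) = 9.4522.

9.45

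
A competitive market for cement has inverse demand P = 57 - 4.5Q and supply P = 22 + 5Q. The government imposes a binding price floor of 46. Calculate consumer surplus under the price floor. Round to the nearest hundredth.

13.44

Without the control, 57 - 4.5Q = 22 + 5Q so Q* = 3.6842 and P* = 40.4211.
At the floor price 46, quantity demanded is (57 - 46)/4.5 = 2.4444; demand is the short side, so Q = 2.4444 trades at P = 46.
CS is the triangle under demand above 46: (1/2)(2.4444)(57 - 46) = 13.4444.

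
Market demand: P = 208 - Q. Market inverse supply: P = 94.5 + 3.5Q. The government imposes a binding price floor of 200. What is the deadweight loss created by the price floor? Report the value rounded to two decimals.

Without the control, 208 - Q = 94.5 + 3.5Q so Q* = 25.2222 and P* = 182.7778.
At the floor price 200, quantity demanded is (208 - 200)/1 = 8; demand is the short side, so Q = 8 trades at P = 200.
The lost-trades triangle has base Q* - 8 = 17.2222 and height equal to the gap between the curves at Q = 8, which is 200 - 122.5 = 77.5. DWL = (1/2)(17.2222)(77.5) = 667.3611.

667.36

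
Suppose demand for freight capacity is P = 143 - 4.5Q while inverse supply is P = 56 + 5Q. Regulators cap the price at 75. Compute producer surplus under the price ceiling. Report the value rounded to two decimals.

36.10

Without the control, 143 - 4.5Q = 56 + 5Q so Q* = 9.1579 and P* = 101.7895.
At P = 75, sellers supply (75 - 56)/5 = 3.8 while buyers want more, so the quantity traded is 3.8 at price 75.
PS is the triangle above supply below 75: (1/2)(3.8)(75 - 56) = 36.1.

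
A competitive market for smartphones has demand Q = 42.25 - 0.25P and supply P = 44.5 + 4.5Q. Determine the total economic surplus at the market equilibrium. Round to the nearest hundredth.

911.78

Rewriting demand in inverse form: P = 169 - 4Q.
Equilibrium: 169 - 4Q = 44.5 + 4.5Q, so Q* = 14.6471 and P* = 110.4118.
CS = (1/2)(14.6471)(58.5882) = 429.0727 and PS = (1/2)(14.6471)(65.9118) = 482.7067, so total surplus = 911.7794.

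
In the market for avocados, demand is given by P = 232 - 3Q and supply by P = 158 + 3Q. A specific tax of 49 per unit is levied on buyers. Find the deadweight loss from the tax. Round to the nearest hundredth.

Without the tax, 232 - 3Q = 158 + 3Q so Q* = 12.3333 and P* = 195.
With the tax, buyers' net willingness to pay falls by 49: (232 - 49) - 3Q = 158 + 3Q, so Q_t = 4.1667. Buyers pay P_b = 219.5; sellers receive P_s = P_b - 49 = 170.5.
The welfare triangle lost has base Q* - Q_t = 8.1667 and height t = 49, so DWL = (1/2)(8.1667)(49) = 200.0833.

200.08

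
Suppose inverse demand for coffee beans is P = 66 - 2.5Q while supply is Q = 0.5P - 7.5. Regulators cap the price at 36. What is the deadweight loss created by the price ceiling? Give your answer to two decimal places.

1.56

Rewriting supply in inverse form: P = 15 + 2Q.
Free-market equilibrium: 66 - 2.5Q = 15 + 2Q gives Q* = 11.3333, P* = 37.6667.
At P = 36, sellers supply (36 - 15)/2 = 10.5 while buyers want more, so the quantity traded is 10.5 at price 36.
At Q = 10.5 the demand price is 39.75 and the supply price is 36. Deadweight loss is the triangle between the curves from 10.5 to 11.3333: (1/2)(39.75 - 36)(11.3333 - 10.5) = 1.5625.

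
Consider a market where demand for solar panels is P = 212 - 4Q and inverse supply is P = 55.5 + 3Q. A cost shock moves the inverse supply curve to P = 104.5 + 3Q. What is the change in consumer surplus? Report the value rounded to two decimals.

-528.00

Initial equilibrium: Q_0 = 22.3571, P_0 = 122.5714; CS_0 = (1/2)(22.3571)(89.4286) = 999.6837, PS_0 = (1/2)(22.3571)(67.0714) = 749.7628.
New equilibrium: 212 - 4Q = 104.5 + 3Q gives Q_1 = 15.3571, P_1 = 150.5714; CS_1 = 471.6837, PS_1 = 353.7628.
Change in consumer surplus = 471.6837 - 999.6837 = -528.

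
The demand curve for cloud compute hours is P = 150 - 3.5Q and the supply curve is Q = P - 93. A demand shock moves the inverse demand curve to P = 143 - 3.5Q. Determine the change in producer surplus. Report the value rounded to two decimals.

Rewriting supply in inverse form: P = 93 + Q.
Initial equilibrium: Q_0 = 12.6667, P_0 = 105.6667; CS_0 = (1/2)(12.6667)(44.3333) = 280.7778, PS_0 = (1/2)(12.6667)(12.6667) = 80.2222.
New equilibrium: 143 - 3.5Q = 93 + Q gives Q_1 = 11.1111, P_1 = 104.1111; CS_1 = 216.0494, PS_1 = 61.7284.
Change in producer surplus = 61.7284 - 80.2222 = -18.4938.

-18.49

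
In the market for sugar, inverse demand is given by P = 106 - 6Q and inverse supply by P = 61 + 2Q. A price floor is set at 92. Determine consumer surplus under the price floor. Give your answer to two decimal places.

Without the control, 106 - 6Q = 61 + 2Q so Q* = 5.625 and P* = 72.25.
At the floor price 92, quantity demanded is (106 - 92)/6 = 2.3333; demand is the short side, so Q = 2.3333 trades at P = 92.
CS is the triangle under demand above 92: (1/2)(2.3333)(106 - 92) = 16.3333.

16.33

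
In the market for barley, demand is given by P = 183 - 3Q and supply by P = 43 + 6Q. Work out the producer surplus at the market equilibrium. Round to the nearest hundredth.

Set 183 - 3Q = 43 + 6Q, which gives 140 = 9Q, so Q* = 15.5556 and P* = 183 - 3(15.5556) = 136.3333.
PS is the area between P* and the supply curve from 0 to Q*: (1/2)(15.5556)(93.3333) = 725.9259.

725.93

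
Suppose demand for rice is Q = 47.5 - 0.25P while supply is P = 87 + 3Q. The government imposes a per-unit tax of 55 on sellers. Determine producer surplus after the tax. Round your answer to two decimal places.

70.53

Rewriting demand in inverse form: P = 190 - 4Q.
Pre-tax equilibrium: 190 - 4Q = 87 + 3Q gives Q* = 14.7143, P* = 131.1429.
A tax on sellers shifts supply up by 55: 190 - 4Q = 87 + 3Q + 55, so Q_t = 6.8571. Buyers pay P_b = 162.5714; sellers receive P_s = P_b - 55 = 107.5714.
Producer surplus is the triangle above supply below P_s: (1/2)(6.8571)(107.5714 - 87) = 70.5306.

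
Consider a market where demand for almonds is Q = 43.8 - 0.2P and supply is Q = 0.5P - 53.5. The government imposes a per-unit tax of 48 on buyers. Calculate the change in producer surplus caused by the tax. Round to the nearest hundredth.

-172.41

Rewriting demand in inverse form: P = 219 - 5Q.
Rewriting supply in inverse form: P = 107 + 2Q.
Without the tax, 219 - 5Q = 107 + 2Q so Q* = 16 and P* = 139.
A tax on buyers shifts demand down by 48: (219 - 48) - 5Q = 107 + 2Q, so Q_t = 9.1429. Buyers pay P_b = 173.2857; sellers receive P_s = P_b - 48 = 125.2857.
PS falls from (1/2)(16)(32) = 256 to (1/2)(9.1429)(18.2857) = 83.5918, a change of -172.4082.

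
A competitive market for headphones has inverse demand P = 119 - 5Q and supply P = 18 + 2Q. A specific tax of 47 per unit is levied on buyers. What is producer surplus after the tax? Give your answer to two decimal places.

59.51

Pre-tax equilibrium: 119 - 5Q = 18 + 2Q gives Q* = 14.4286, P* = 46.8571.
A tax on buyers shifts demand down by 47: (119 - 47) - 5Q = 18 + 2Q, so Q_t = 7.7143. Buyers pay P_b = 80.4286; sellers receive P_s = P_b - 47 = 33.4286.
PS = (1/2)(Q_t)(P_s - 18) = (1/2)(7.7143)(15.4286) = 59.5102.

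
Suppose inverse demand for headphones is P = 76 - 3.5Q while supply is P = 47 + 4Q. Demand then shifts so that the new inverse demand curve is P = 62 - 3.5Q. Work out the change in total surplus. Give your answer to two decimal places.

-41.07

Initial equilibrium: Q_0 = 3.8667, P_0 = 62.4667; CS_0 = (1/2)(3.8667)(13.5333) = 26.1644, PS_0 = (1/2)(3.8667)(15.4667) = 29.9022.
New equilibrium: 62 - 3.5Q = 47 + 4Q gives Q_1 = 2, P_1 = 55; CS_1 = 7, PS_1 = 8.
Change in total surplus = (7 + 8) - (26.1644 + 29.9022) = -41.0667.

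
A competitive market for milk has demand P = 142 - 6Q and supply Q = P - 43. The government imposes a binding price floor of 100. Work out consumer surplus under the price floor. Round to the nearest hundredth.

Rewriting supply in inverse form: P = 43 + Q.
Free-market equilibrium: 142 - 6Q = 43 + Q gives Q* = 14.1429, P* = 57.1429.
At the floor price 100, quantity demanded is (142 - 100)/6 = 7; demand is the short side, so Q = 7 trades at P = 100.
CS is the triangle under demand above 100: (1/2)(7)(142 - 100) = 147.

147.00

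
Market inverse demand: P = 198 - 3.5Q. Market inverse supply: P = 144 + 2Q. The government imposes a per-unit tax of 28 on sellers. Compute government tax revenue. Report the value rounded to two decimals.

132.36

Pre-tax equilibrium: 198 - 3.5Q = 144 + 2Q gives Q* = 9.8182, P* = 163.6364.
A tax on sellers shifts supply up by 28: 198 - 3.5Q = 144 + 2Q + 28, so Q_t = 4.7273. Buyers pay P_b = 181.4545; sellers receive P_s = P_b - 28 = 153.4545.
Tax revenue = t x Q_t = 28 x 4.7273 = 132.3636.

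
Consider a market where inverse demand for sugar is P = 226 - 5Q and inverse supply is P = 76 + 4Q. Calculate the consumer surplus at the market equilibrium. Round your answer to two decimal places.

Set 226 - 5Q = 76 + 4Q, which gives 150 = 9Q, so Q* = 16.6667 and P* = 226 - 5(16.6667) = 142.6667.
CS is the area between the demand curve and P* from 0 to Q*: (1/2)(16.6667)(83.3333) = 694.4444.

694.44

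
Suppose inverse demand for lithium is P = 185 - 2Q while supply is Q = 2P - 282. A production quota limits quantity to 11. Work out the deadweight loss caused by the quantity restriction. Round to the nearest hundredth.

Rewriting supply in inverse form: P = 141 + 0.5Q.
Unrestricted equilibrium: Q* = (185 - 141)/(2 + 0.5) = 17.6.
At Q = 11 the demand price is 185 - 2(11) = 163 and the supply price is 141 + 0.5(11) = 146.5.
Deadweight loss is the triangle between the curves from 11 to 17.6: (1/2)(163 - 146.5)(17.6 - 11) = 54.45.

54.45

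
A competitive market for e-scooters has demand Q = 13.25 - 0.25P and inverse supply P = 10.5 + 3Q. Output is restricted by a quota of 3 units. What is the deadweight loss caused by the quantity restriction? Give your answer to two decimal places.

33.02

Rewriting demand in inverse form: P = 53 - 4Q.
Unrestricted equilibrium: Q* = (53 - 10.5)/(4 + 3) = 6.0714.
At Q = 3 the demand price is 53 - 4(3) = 41 and the supply price is 10.5 + 3(3) = 19.5.
Deadweight loss is the triangle between the curves from 3 to 6.0714: (1/2)(41 - 19.5)(6.0714 - 3) = 33.0179.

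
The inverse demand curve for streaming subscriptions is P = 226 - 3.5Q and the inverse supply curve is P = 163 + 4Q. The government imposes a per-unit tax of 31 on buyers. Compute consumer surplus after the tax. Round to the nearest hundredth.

Without the tax, 226 - 3.5Q = 163 + 4Q so Q* = 8.4 and P* = 196.6.
With the tax, buyers' net willingness to pay falls by 31: (226 - 31) - 3.5Q = 163 + 4Q, so Q_t = 4.2667. Buyers pay P_b = 211.0667; sellers receive P_s = P_b - 31 = 180.0667.
Consumer surplus is the triangle under demand above P_b: (1/2)(4.2667)(226 - 211.0667) = 31.8578.

31.86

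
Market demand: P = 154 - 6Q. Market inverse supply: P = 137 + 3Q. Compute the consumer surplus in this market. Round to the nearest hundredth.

Setting demand equal to supply, 17 = 9Q, so Q* = 1.8889 and P* = 142.6667.
CS is the area between the demand curve and P* from 0 to Q*: (1/2)(1.8889)(11.3333) = 10.7037.

10.70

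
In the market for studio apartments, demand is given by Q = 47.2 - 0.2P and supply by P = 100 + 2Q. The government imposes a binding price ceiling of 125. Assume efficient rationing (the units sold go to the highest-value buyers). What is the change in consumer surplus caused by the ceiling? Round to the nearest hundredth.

53.20

Rewriting demand in inverse form: P = 236 - 5Q.
Without the control, 236 - 5Q = 100 + 2Q so Q* = 19.4286 and P* = 138.8571.
At the ceiling price 125, quantity supplied is (125 - 100)/2 = 12.5; supply is the short side, so Q = 12.5 trades at P = 125.
CS goes from (1/2)(19.4286)(97.1429) = 943.6735 to 996.875 (computed as (236 - 125)(12.5) - (1/2)(5)(12.5)^2), a change of 53.2015.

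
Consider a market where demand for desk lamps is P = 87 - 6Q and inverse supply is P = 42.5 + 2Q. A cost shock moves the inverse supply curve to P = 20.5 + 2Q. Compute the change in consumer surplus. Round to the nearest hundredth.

Initial equilibrium: Q_0 = 5.5625, P_0 = 53.625; CS_0 = (1/2)(5.5625)(33.375) = 92.8242, PS_0 = (1/2)(5.5625)(11.125) = 30.9414.
New equilibrium: 87 - 6Q = 20.5 + 2Q gives Q_1 = 8.3125, P_1 = 37.125; CS_1 = 207.293, PS_1 = 69.0977.
Change in consumer surplus = 207.293 - 92.8242 = 114.4688.

114.47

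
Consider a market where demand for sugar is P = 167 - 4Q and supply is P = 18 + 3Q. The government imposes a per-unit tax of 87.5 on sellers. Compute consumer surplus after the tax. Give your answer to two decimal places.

Pre-tax equilibrium: 167 - 4Q = 18 + 3Q gives Q* = 21.2857, P* = 81.8571.
A tax on sellers shifts supply up by 87.5: 167 - 4Q = 18 + 3Q + 87.5, so Q_t = 8.7857. Buyers pay P_b = 131.8571; sellers receive P_s = P_b - 87.5 = 44.3571.
CS = (1/2)(Q_t)(167 - P_b) = (1/2)(8.7857)(35.1429) = 154.3776.

154.38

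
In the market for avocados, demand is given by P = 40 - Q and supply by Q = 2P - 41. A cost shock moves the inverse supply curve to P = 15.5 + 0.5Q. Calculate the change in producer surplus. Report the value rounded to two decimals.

24.44

Rewriting supply in inverse form: P = 20.5 + 0.5Q.
Initial equilibrium: Q_0 = 13, P_0 = 27; CS_0 = (1/2)(13)(13) = 84.5, PS_0 = (1/2)(13)(6.5) = 42.25.
New equilibrium: 40 - Q = 15.5 + 0.5Q gives Q_1 = 16.3333, P_1 = 23.6667; CS_1 = 133.3889, PS_1 = 66.6944.
Change in producer surplus = 66.6944 - 42.25 = 24.4444.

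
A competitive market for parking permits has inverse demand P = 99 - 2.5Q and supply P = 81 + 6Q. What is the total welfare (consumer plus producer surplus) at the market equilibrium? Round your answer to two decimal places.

Setting demand equal to supply, 18 = 8.5Q, so Q* = 2.1176 and P* = 93.7059.
CS = (1/2)(2.1176)(5.2941) = 5.6055 and PS = (1/2)(2.1176)(12.7059) = 13.4533, so total surplus = 19.0588.

19.06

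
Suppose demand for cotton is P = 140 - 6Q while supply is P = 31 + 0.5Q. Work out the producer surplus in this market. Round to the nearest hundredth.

70.30

Set 140 - 6Q = 31 + 0.5Q, which gives 109 = 6.5Q, so Q* = 16.7692 and P* = 140 - 6(16.7692) = 39.3846.
The supply curve's price intercept is 31, so PS = (1/2)(Q*)(P* - 31) = (1/2)(16.7692)(8.3846) = 70.3018.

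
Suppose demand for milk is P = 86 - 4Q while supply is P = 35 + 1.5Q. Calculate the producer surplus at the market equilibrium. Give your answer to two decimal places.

Set 86 - 4Q = 35 + 1.5Q, which gives 51 = 5.5Q, so Q* = 9.2727 and P* = 86 - 4(9.2727) = 48.9091.
The supply curve's price intercept is 35, so PS = (1/2)(Q*)(P* - 35) = (1/2)(9.2727)(13.9091) = 64.4876.

64.49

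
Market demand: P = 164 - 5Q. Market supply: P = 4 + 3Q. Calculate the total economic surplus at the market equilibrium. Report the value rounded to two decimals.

Set 164 - 5Q = 4 + 3Q, which gives 160 = 8Q, so Q* = 20 and P* = 164 - 5(20) = 64.
Total surplus is the full triangle between the curves from 0 to Q*: (1/2)(20)(164 - 4) = 1600.

1600.00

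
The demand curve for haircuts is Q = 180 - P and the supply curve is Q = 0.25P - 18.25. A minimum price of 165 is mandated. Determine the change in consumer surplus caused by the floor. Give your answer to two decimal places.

-116.48

Rewriting demand in inverse form: P = 180 - Q.
Rewriting supply in inverse form: P = 73 + 4Q.
Without the control, 180 - Q = 73 + 4Q so Q* = 21.4 and P* = 158.6.
At P = 165, buyers demand (180 - 165)/1 = 15 while sellers would supply more, so the quantity traded is 15 at price 165.
CS goes from (1/2)(21.4)(21.4) = 228.98 to 112.5 (computed as (180 - 165)(15) - (1/2)(1)(15)^2), a change of -116.48.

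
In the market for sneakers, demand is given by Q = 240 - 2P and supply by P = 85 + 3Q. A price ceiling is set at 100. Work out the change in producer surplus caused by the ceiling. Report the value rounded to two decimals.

Rewriting demand in inverse form: P = 120 - 0.5Q.
Without the control, 120 - 0.5Q = 85 + 3Q so Q* = 10 and P* = 115.
At P = 100, sellers supply (100 - 85)/3 = 5 while buyers want more, so the quantity traded is 5 at price 100.
PS goes from (1/2)(10)(30) = 150 to 37.5 (computed as (100 - 85)(5) - (1/2)(3)(5)^2), a change of -112.5.

-112.50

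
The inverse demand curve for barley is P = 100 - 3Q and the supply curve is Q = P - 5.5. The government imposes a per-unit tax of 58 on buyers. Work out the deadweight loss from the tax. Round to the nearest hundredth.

420.50

Rewriting supply in inverse form: P = 5.5 + Q.
Pre-tax equilibrium: 100 - 3Q = 5.5 + Q gives Q* = 23.625, P* = 29.125.
A tax on buyers shifts demand down by 58: (100 - 58) - 3Q = 5.5 + Q, so Q_t = 9.125. Buyers pay P_b = 72.625; sellers receive P_s = P_b - 58 = 14.625.
Deadweight loss is the triangle between the curves from Q_t to Q*: (1/2)(23.625 - 9.125)(58) = 420.5.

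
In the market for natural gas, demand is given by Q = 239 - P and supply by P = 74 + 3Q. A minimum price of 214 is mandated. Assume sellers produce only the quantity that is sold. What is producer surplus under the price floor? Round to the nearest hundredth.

2562.50

Rewriting demand in inverse form: P = 239 - Q.
Without the control, 239 - Q = 74 + 3Q so Q* = 41.25 and P* = 197.75.
At P = 214, buyers demand (239 - 214)/1 = 25 while sellers would supply more, so the quantity traded is 25 at price 214.
The supply price at Q = 25 is 149. PS is the trapezoid between 214 and supply over [0, 25]: (1/2)[(214 - 74) + (214 - 149)](25) = 2562.5.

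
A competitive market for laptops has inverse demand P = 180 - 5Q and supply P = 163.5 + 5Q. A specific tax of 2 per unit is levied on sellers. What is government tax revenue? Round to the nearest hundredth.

Pre-tax equilibrium: 180 - 5Q = 163.5 + 5Q gives Q* = 1.65, P* = 171.75.
A tax on sellers shifts supply up by 2: 180 - 5Q = 163.5 + 5Q + 2, so Q_t = 1.45. Buyers pay P_b = 172.75; sellers receive P_s = P_b - 2 = 170.75.
Revenue is the tax times quantity traded: 2 x 1.45 = 2.9.

2.90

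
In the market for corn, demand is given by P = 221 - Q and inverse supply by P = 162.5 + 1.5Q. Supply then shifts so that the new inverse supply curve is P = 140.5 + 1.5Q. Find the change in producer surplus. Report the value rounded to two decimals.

Initial equilibrium: Q_0 = 23.4, P_0 = 197.6; CS_0 = (1/2)(23.4)(23.4) = 273.78, PS_0 = (1/2)(23.4)(35.1) = 410.67.
New equilibrium: 221 - Q = 140.5 + 1.5Q gives Q_1 = 32.2, P_1 = 188.8; CS_1 = 518.42, PS_1 = 777.63.
Change in producer surplus = 777.63 - 410.67 = 366.96.

366.96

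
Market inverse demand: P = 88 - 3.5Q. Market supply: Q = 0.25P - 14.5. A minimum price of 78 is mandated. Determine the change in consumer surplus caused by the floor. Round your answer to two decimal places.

-13.71

Rewriting supply in inverse form: P = 58 + 4Q.
Without the control, 88 - 3.5Q = 58 + 4Q so Q* = 4 and P* = 74.
At P = 78, buyers demand (88 - 78)/3.5 = 2.8571 while sellers would supply more, so the quantity traded is 2.8571 at price 78.
CS goes from (1/2)(4)(14) = 28 to 14.2857 (computed as (88 - 78)(2.8571) - (1/2)(3.5)(2.8571)^2), a change of -13.7143.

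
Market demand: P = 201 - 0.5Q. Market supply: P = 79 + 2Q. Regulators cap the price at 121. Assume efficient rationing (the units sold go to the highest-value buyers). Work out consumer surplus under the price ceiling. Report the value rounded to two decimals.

1569.75

Free-market equilibrium: 201 - 0.5Q = 79 + 2Q gives Q* = 48.8, P* = 176.6.
At P = 121, sellers supply (121 - 79)/2 = 21 while buyers want more, so the quantity traded is 21 at price 121.
The demand price at Q = 21 is 190.5. CS is the trapezoid between demand and 121 over [0, 21]: (1/2)[(201 - 121) + (190.5 - 121)](21) = 1569.75.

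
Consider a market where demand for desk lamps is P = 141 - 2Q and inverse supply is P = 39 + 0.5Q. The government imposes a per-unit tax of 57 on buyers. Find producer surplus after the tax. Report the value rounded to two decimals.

81.00

Without the tax, 141 - 2Q = 39 + 0.5Q so Q* = 40.8 and P* = 59.4.
A tax on buyers shifts demand down by 57: (141 - 57) - 2Q = 39 + 0.5Q, so Q_t = 18. Buyers pay P_b = 105; sellers receive P_s = P_b - 57 = 48.
PS = (1/2)(Q_t)(P_s - 39) = (1/2)(18)(9) = 81.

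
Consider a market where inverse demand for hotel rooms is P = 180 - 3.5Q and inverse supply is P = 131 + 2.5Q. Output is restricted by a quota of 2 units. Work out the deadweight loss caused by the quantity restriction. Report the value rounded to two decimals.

114.08

Unrestricted equilibrium: Q* = (180 - 131)/(3.5 + 2.5) = 8.1667.
At Q = 2 the demand price is 180 - 3.5(2) = 173 and the supply price is 131 + 2.5(2) = 136.
DWL = (1/2)(gap between curves at 2) x (Q* - 2) = (1/2)(37)(6.1667) = 114.0833.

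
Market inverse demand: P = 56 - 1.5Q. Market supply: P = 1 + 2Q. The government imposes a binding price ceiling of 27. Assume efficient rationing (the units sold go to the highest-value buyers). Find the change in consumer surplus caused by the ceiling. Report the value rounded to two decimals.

65.05

Without the control, 56 - 1.5Q = 1 + 2Q so Q* = 15.7143 and P* = 32.4286.
At P = 27, sellers supply (27 - 1)/2 = 13 while buyers want more, so the quantity traded is 13 at price 27.
CS goes from (1/2)(15.7143)(23.5714) = 185.2041 to 250.25 (computed as (56 - 27)(13) - (1/2)(1.5)(13)^2), a change of 65.0459.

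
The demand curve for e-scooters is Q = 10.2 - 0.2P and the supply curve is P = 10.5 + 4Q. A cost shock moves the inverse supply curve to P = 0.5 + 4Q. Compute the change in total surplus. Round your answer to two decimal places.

50.56

Rewriting demand in inverse form: P = 51 - 5Q.
Initial equilibrium: Q_0 = 4.5, P_0 = 28.5; CS_0 = (1/2)(4.5)(22.5) = 50.625, PS_0 = (1/2)(4.5)(18) = 40.5.
New equilibrium: 51 - 5Q = 0.5 + 4Q gives Q_1 = 5.6111, P_1 = 22.9444; CS_1 = 78.7114, PS_1 = 62.9691.
Change in total surplus = (78.7114 + 62.9691) - (50.625 + 40.5) = 50.5556.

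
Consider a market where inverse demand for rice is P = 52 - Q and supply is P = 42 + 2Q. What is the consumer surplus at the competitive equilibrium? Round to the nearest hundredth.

5.56

Setting demand equal to supply, 10 = 3Q, so Q* = 3.3333 and P* = 48.6667.
CS is the area between the demand curve and P* from 0 to Q*: (1/2)(3.3333)(3.3333) = 5.5556.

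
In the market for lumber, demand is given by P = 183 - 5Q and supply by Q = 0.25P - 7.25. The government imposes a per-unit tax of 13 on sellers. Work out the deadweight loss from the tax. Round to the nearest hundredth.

9.39

Rewriting supply in inverse form: P = 29 + 4Q.
Without the tax, 183 - 5Q = 29 + 4Q so Q* = 17.1111 and P* = 97.4444.
With the tax, sellers need 13 more per unit: 183 - 5Q = 29 + 4Q + 13, so Q_t = 15.6667. Buyers pay P_b = 104.6667; sellers receive P_s = P_b - 13 = 91.6667.
The welfare triangle lost has base Q* - Q_t = 1.4444 and height t = 13, so DWL = (1/2)(1.4444)(13) = 9.3889.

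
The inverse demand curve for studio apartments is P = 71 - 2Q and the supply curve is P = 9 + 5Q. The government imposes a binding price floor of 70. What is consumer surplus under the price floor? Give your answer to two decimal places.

0.25

Free-market equilibrium: 71 - 2Q = 9 + 5Q gives Q* = 8.8571, P* = 53.2857.
At P = 70, buyers demand (71 - 70)/2 = 0.5 while sellers would supply more, so the quantity traded is 0.5 at price 70.
CS is the triangle under demand above 70: (1/2)(0.5)(71 - 70) = 0.25.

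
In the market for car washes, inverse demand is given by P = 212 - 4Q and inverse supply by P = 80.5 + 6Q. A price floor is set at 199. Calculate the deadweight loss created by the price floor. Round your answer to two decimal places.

490.05

Without the control, 212 - 4Q = 80.5 + 6Q so Q* = 13.15 and P* = 159.4.
At the floor price 199, quantity demanded is (212 - 199)/4 = 3.25; demand is the short side, so Q = 3.25 trades at P = 199.
At Q = 3.25 the demand price is 199 and the supply price is 100. Deadweight loss is the triangle between the curves from 3.25 to 13.15: (1/2)(199 - 100)(13.15 - 3.25) = 490.05.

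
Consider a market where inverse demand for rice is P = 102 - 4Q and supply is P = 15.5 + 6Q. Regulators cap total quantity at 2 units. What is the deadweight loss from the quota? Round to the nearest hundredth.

Without the quota, 102 - 4Q = 15.5 + 6Q gives Q* = 8.65.
At Q = 2 the demand price is 102 - 4(2) = 94 and the supply price is 15.5 + 6(2) = 27.5.
Deadweight loss is the triangle between the curves from 2 to 8.65: (1/2)(94 - 27.5)(8.65 - 2) = 221.1125.

221.11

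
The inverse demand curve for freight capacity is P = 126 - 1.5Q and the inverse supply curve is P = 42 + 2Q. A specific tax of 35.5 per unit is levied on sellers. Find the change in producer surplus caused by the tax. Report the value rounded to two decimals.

-383.98

Pre-tax equilibrium: 126 - 1.5Q = 42 + 2Q gives Q* = 24, P* = 90.
A tax on sellers shifts supply up by 35.5: 126 - 1.5Q = 42 + 2Q + 35.5, so Q_t = 13.8571. Buyers pay P_b = 105.2143; sellers receive P_s = P_b - 35.5 = 69.7143.
PS falls from (1/2)(24)(48) = 576 to (1/2)(13.8571)(27.7143) = 192.0204, a change of -383.9796.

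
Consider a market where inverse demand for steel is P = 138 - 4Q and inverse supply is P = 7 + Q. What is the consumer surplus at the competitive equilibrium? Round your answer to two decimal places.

Set 138 - 4Q = 7 + Q, which gives 131 = 5Q, so Q* = 26.2 and P* = 138 - 4(26.2) = 33.2.
CS is the area between the demand curve and P* from 0 to Q*: (1/2)(26.2)(104.8) = 1372.88.

1372.88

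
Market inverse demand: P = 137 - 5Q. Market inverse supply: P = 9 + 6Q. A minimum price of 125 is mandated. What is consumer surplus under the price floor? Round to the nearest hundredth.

14.40

Without the control, 137 - 5Q = 9 + 6Q so Q* = 11.6364 and P* = 78.8182.
At P = 125, buyers demand (137 - 125)/5 = 2.4 while sellers would supply more, so the quantity traded is 2.4 at price 125.
CS is the triangle under demand above 125: (1/2)(2.4)(137 - 125) = 14.4.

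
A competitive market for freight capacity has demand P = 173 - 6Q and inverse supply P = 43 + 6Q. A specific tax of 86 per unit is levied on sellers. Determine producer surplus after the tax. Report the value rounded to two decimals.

Pre-tax equilibrium: 173 - 6Q = 43 + 6Q gives Q* = 10.8333, P* = 108.
With the tax, sellers need 86 more per unit: 173 - 6Q = 43 + 6Q + 86, so Q_t = 3.6667. Buyers pay P_b = 151; sellers receive P_s = P_b - 86 = 65.
Producer surplus is the triangle above supply below P_s: (1/2)(3.6667)(65 - 43) = 40.3333.

40.33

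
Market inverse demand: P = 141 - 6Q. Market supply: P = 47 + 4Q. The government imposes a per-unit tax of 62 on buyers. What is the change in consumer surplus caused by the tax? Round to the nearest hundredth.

-234.36

Without the tax, 141 - 6Q = 47 + 4Q so Q* = 9.4 and P* = 84.6.
A tax on buyers shifts demand down by 62: (141 - 62) - 6Q = 47 + 4Q, so Q_t = 3.2. Buyers pay P_b = 121.8; sellers receive P_s = P_b - 62 = 59.8.
CS falls from (1/2)(9.4)(56.4) = 265.08 to (1/2)(3.2)(19.2) = 30.72, a change of -234.36.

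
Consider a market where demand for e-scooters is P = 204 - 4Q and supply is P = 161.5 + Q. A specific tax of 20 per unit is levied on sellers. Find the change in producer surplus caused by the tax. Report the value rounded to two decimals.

Without the tax, 204 - 4Q = 161.5 + Q so Q* = 8.5 and P* = 170.
A tax on sellers shifts supply up by 20: 204 - 4Q = 161.5 + Q + 20, so Q_t = 4.5. Buyers pay P_b = 186; sellers receive P_s = P_b - 20 = 166.
PS falls from (1/2)(8.5)(8.5) = 36.125 to (1/2)(4.5)(4.5) = 10.125, a change of -26.

-26.00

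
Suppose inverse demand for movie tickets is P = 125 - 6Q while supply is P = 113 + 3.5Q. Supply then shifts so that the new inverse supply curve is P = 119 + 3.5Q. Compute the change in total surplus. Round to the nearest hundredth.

-5.68

Initial equilibrium: Q_0 = 1.2632, P_0 = 117.4211; CS_0 = (1/2)(1.2632)(7.5789) = 4.7867, PS_0 = (1/2)(1.2632)(4.4211) = 2.7922.
New equilibrium: 125 - 6Q = 119 + 3.5Q gives Q_1 = 0.6316, P_1 = 121.2105; CS_1 = 1.1967, PS_1 = 0.6981.
Change in total surplus = (1.1967 + 0.6981) - (4.7867 + 2.7922) = -5.6842.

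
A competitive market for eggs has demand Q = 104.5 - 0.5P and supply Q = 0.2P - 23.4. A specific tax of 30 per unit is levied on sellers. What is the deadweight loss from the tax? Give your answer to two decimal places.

64.29

Rewriting demand in inverse form: P = 209 - 2Q.
Rewriting supply in inverse form: P = 117 + 5Q.
Without the tax, 209 - 2Q = 117 + 5Q so Q* = 13.1429 and P* = 182.7143.
A tax on sellers shifts supply up by 30: 209 - 2Q = 117 + 5Q + 30, so Q_t = 8.8571. Buyers pay P_b = 191.2857; sellers receive P_s = P_b - 30 = 161.2857.
Deadweight loss is the triangle between the curves from Q_t to Q*: (1/2)(13.1429 - 8.8571)(30) = 64.2857.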